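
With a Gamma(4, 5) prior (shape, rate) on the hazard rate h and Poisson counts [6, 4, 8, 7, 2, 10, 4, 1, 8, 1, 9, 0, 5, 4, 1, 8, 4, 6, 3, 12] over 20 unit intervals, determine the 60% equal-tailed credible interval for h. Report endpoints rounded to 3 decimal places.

[3.928, 4.624]

Posterior: Gamma(4+103, 5+20) = Gamma(107, 25) (shape, rate).
Equal-tailed 60% interval: Gamma(107, 25) quantiles at 0.2 and 0.8.
Posterior mean ≈ 4.280, SD ≈ 0.414; a Normal approximation gives roughly [3.932, 4.628].
Exact: lower = 3.928; upper = 4.624.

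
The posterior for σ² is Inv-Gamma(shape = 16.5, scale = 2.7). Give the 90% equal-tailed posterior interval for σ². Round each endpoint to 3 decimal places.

[0.114, 0.259]

Inverse-Gamma(16.5, 2.7) quantiles: F⁻¹(0.05) and F⁻¹(0.95).
Equivalently, 1/σ² ~ Gamma(16.5, rate = 2.7); invert its 0.95 and 0.05 quantiles.
Posterior mean ≈ 0.174, SD ≈ 0.046; a Normal approximation gives roughly [0.099, 0.249].
Exact: lower = 0.114; upper = 0.259.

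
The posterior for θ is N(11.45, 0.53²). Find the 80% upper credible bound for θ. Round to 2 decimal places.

Need U with P(θ ≤ U) = 0.80: U = 11.45 + z_{0.2}·0.53.
z = 0.842; U = 11.45 + 0.842 × 0.53 = 11.90.

11.90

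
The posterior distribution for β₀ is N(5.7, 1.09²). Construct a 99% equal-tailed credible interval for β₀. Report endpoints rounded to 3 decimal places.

[2.892, 8.508]

The posterior is symmetric, so the 99% equal-tailed interval is β₀ = 5.7 ± z·1.09 with z = 2.576.
Half-width: 2.576 × 1.09 = 2.808.
5.7 − 2.808 = 2.892; 5.7 + 2.808 = 8.508.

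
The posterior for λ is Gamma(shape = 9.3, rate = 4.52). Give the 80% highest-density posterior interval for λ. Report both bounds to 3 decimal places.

[1.130, 2.789]

The posterior is unimodal and skewed, so the HPD interval has equal density at both endpoints and is the shortest 80% interval.
Solving f(1.130) = f(2.789) with F(2.789) − F(1.130) = 0.80 gives [1.130, 2.789].
For comparison, the equal-tailed interval is [1.254, 2.956]; the HPD is narrower and shifted toward the mode.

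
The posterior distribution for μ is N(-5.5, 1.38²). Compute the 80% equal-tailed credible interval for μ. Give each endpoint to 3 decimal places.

[-7.269, -3.731]

The posterior is symmetric, so the 80% equal-tailed interval is μ = -5.5 ± z·1.38 with z = 1.282.
Half-width: 1.282 × 1.38 = 1.769.
-5.5 − 1.769 = -7.269; -5.5 + 1.769 = -3.731.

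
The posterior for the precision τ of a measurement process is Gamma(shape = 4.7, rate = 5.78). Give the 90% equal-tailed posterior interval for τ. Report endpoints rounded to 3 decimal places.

[0.309, 1.512]

Posterior: Gamma(shape 4.7, rate 5.78).
Equal-tailed 90% interval: Gamma(4.7, 5.78) quantiles at 0.05 and 0.95.
Posterior mean ≈ 0.813, SD ≈ 0.375; a Normal approximation gives roughly [0.196, 1.430].
Exact: lower = 0.309; upper = 1.512.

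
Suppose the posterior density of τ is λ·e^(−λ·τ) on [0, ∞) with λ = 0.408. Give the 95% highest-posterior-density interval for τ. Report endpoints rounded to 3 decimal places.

The exponential density is strictly decreasing on [0, ∞), so the HPD interval is anchored at 0: [0, q] with P(τ ≤ q) = 0.95.
q = −ln(1 − 0.95) / 0.408 = 2.9957 / 0.408 = 7.342.

[0.000, 7.342]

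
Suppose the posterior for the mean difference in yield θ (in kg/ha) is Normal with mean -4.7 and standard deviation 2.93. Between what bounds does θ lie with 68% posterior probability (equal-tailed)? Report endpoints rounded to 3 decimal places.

The posterior is symmetric, so the 68% equal-tailed interval is θ = -4.7 ± z·2.93 with z = 0.994.
Half-width: 0.994 × 2.93 = 2.914.
-4.7 − 2.914 = -7.614; -4.7 + 2.914 = -1.786.

[-7.614, -1.786]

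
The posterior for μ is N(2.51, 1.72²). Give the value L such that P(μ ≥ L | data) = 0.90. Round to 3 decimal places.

Need L with P(μ ≥ L) = 0.90: L = 2.51 − z_{0.1}·1.72.
z = 1.282; L = 2.51 − 1.282 × 1.72 = 0.306.

0.306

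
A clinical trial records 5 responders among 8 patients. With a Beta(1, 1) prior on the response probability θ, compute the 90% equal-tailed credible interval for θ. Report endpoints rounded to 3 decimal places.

[0.345, 0.831]

Posterior: Beta(1+5, 1+3) = Beta(6, 4).
Equal-tailed 90% interval: the 0.05 and 0.95 quantiles of Beta(6, 4).
Posterior mean ≈ 0.600, SD ≈ 0.148; a Normal approximation gives roughly [0.357, 0.843].
Exact: F⁻¹(0.05) = 0.345; F⁻¹(0.95) = 0.831.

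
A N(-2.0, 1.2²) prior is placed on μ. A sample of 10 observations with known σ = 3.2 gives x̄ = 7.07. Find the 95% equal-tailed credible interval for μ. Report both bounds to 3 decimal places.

Posterior precision = 1/1.2² + 10/3.2² = 0.6944 + 0.9766 = 1.6710, so posterior SD = 0.7736.
Posterior mean = (-2.0/1.2² + 10·7.07/3.2²) / 1.6710 = 3.3006.
Interval: 3.3006 ± 1.960 × 0.7736 → [1.784, 4.817].

[1.784, 4.817]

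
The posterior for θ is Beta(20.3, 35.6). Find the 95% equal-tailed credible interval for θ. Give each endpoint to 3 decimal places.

[0.243, 0.492]

Posterior: Beta(20.3, 35.6).
Equal-tailed 95% interval: the 0.025 and 0.975 quantiles of Beta(20.3, 35.6).
Posterior mean ≈ 0.363, SD ≈ 0.064; a Normal approximation gives roughly [0.238, 0.488].
Exact: F⁻¹(0.025) = 0.243; F⁻¹(0.975) = 0.492.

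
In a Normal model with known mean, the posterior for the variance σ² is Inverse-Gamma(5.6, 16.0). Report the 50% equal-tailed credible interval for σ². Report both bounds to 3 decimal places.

Inverse-Gamma(5.6, 16.0) quantiles: F⁻¹(0.25) and F⁻¹(0.75).
Equivalently, 1/σ² ~ Gamma(5.6, rate = 16.0); invert its 0.75 and 0.25 quantiles.
Posterior mean ≈ 3.478, SD ≈ 1.833; a Normal approximation gives roughly [2.242, 4.715].
Exact: lower = 2.297; upper = 4.127.

[2.297, 4.127]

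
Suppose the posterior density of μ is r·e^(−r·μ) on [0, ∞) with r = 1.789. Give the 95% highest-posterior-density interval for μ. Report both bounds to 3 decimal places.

The exponential density is strictly decreasing on [0, ∞), so the HPD interval is anchored at 0: [0, q] with P(μ ≤ q) = 0.95.
q = −ln(1 − 0.95) / 1.789 = 2.9957 / 1.789 = 1.675.

[0.000, 1.675]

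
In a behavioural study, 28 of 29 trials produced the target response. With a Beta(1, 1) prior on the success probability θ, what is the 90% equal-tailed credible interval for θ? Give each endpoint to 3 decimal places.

[0.851, 0.988]

Posterior: Beta(1+28, 1+1) = Beta(29, 2).
Equal-tailed 90% interval: the 0.05 and 0.95 quantiles of Beta(29, 2).
Posterior mean ≈ 0.935, SD ≈ 0.043; a Normal approximation gives roughly [0.864, 1.007].
Exact: F⁻¹(0.05) = 0.851; F⁻¹(0.95) = 0.988.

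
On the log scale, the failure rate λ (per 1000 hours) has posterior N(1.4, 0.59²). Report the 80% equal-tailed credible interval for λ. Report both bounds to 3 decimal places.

On the log scale the 80% interval is 1.4 ± 1.282 × 0.59 = [0.6439, 2.1561].
Exponentiate: [e^0.6439, e^2.1561] = [1.904, 8.638].

[1.904, 8.638]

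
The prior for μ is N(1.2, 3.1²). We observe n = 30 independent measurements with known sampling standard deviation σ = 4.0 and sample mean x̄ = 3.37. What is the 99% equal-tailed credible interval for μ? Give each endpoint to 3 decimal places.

[1.425, 5.087]

Posterior precision = 1/3.1² + 30/4.0² = 0.1041 + 1.8750 = 1.9791, so posterior SD = 0.7108.
Posterior mean = (1.2/3.1² + 30·3.37/4.0²) / 1.9791 = 3.2559.
Interval: 3.2559 ± 2.576 × 0.7108 → [1.425, 5.087].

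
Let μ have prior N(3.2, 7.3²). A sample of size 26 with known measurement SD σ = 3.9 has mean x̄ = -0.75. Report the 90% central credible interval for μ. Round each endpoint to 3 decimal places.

[-1.958, 0.544]

Posterior precision = 1/7.3² + 26/3.9² = 0.0188 + 1.7094 = 1.7282, so posterior SD = 0.7607.
Posterior mean = (3.2/7.3² + 26·-0.75/3.9²) / 1.7282 = -0.7071.
Interval: -0.7071 ± 1.645 × 0.7607 → [-1.958, 0.544].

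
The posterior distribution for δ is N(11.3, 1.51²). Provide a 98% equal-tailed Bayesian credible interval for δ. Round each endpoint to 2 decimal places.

[7.79, 14.81]

The posterior is symmetric, so the 98% equal-tailed interval is δ = 11.3 ± z·1.51 with z = 2.326.
Half-width: 2.326 × 1.51 = 3.51.
11.3 − 3.51 = 7.79; 11.3 + 3.51 = 14.81.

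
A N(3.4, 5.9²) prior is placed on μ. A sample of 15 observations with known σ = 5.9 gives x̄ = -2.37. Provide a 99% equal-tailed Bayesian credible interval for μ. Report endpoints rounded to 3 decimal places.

Posterior precision = 1/5.9² + 15/5.9² = 0.0287 + 0.4309 = 0.4596, so posterior SD = 1.4750.
Posterior mean = (3.4/5.9² + 15·-2.37/5.9²) / 0.4596 = -2.0094.
Interval: -2.0094 ± 2.576 × 1.4750 → [-5.809, 1.790].

[-5.809, 1.790]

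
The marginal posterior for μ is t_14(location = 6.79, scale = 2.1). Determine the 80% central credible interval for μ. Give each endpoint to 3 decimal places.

[3.965, 9.615]

The t_14 distribution is symmetric; the 80% interval is 6.79 ± t·2.1 with t_{0.9,14} = 1.345.
Half-width: 1.345 × 2.1 = 2.825.
6.79 − 2.825 = 3.965; 6.79 + 2.825 = 9.615.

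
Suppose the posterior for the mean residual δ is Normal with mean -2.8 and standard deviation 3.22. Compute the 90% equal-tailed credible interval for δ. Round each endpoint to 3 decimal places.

The posterior is symmetric, so the 90% equal-tailed interval is δ = -2.8 ± z·3.22 with z = 1.645.
Half-width: 1.645 × 3.22 = 5.296.
-2.8 − 5.296 = -8.096; -2.8 + 5.296 = 2.496.

[-8.096, 2.496]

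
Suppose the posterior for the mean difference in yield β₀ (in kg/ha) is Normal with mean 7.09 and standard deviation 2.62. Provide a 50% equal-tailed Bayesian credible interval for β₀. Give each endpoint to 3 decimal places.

The posterior is symmetric, so the 50% equal-tailed interval is β₀ = 7.09 ± z·2.62 with z = 0.674.
Half-width: 0.674 × 2.62 = 1.767.
7.09 − 1.767 = 5.323; 7.09 + 1.767 = 8.857.

[5.323, 8.857]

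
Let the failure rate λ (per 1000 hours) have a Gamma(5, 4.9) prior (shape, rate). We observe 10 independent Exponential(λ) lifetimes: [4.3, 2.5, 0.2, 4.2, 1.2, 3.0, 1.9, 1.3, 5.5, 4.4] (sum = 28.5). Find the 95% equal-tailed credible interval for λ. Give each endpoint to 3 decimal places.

Posterior: Gamma(5+10, 4.9+28.5) = Gamma(15, 33.4) (shape, rate).
Equal-tailed 95% interval: Gamma(15, 33.4) quantiles at 0.025 and 0.975.
Posterior mean ≈ 0.449, SD ≈ 0.116; a Normal approximation gives roughly [0.222, 0.676].
Exact: lower = 0.251; upper = 0.703.

[0.251, 0.703]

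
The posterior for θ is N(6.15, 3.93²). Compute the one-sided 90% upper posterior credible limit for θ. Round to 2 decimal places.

Need U with P(θ ≤ U) = 0.90: U = 6.15 + z_{0.1}·3.93.
z = 1.282; U = 6.15 + 1.282 × 3.93 = 11.19.

11.19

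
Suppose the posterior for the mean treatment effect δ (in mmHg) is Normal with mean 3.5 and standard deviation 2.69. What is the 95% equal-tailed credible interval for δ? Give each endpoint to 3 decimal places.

[-1.772, 8.772]

The posterior is symmetric, so the 95% equal-tailed interval is δ = 3.5 ± z·2.69 with z = 1.960.
Half-width: 1.960 × 2.69 = 5.272.
3.5 − 5.272 = -1.772; 3.5 + 5.272 = 8.772.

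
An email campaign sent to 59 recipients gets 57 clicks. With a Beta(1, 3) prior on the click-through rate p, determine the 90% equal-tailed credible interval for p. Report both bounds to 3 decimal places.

Posterior: Beta(1+57, 3+2) = Beta(58, 5).
Equal-tailed 90% interval: the 0.05 and 0.95 quantiles of Beta(58, 5).
Posterior mean ≈ 0.921, SD ≈ 0.034; a Normal approximation gives roughly [0.865, 0.976].
Exact: F⁻¹(0.05) = 0.858; F⁻¹(0.95) = 0.968.

[0.858, 0.968]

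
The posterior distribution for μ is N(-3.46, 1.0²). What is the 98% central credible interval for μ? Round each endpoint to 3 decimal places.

[-5.786, -1.134]

The posterior is symmetric, so the 98% equal-tailed interval is μ = -3.46 ± z·1.0 with z = 2.326.
Half-width: 2.326 × 1.0 = 2.326.
-3.46 − 2.326 = -5.786; -3.46 + 2.326 = -1.134.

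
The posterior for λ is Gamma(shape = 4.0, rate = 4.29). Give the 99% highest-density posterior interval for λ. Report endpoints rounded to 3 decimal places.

The posterior is unimodal and skewed, so the HPD interval has equal density at both endpoints and is the shortest 99% interval.
Solving f(0.092) = f(2.365) with F(2.365) − F(0.092) = 0.99 gives [0.092, 2.365].
For comparison, the equal-tailed interval is [0.157, 2.559]; the HPD is narrower and shifted toward the mode.

[0.092, 2.365]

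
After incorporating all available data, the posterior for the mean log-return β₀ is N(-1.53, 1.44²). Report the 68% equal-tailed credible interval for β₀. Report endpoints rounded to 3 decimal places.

The posterior is symmetric, so the 68% equal-tailed interval is β₀ = -1.53 ± z·1.44 with z = 0.994.
Half-width: 0.994 × 1.44 = 1.432.
-1.53 − 1.432 = -2.962; -1.53 + 1.432 = -0.098.

[-2.962, -0.098]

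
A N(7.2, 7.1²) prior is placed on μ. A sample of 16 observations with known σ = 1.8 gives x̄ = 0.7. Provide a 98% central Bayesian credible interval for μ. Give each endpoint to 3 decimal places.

Posterior precision = 1/7.1² + 16/1.8² = 0.0198 + 4.9383 = 4.9581, so posterior SD = 0.4491.
Posterior mean = (7.2/7.1² + 16·0.7/1.8²) / 4.9581 = 0.7260.
Interval: 0.7260 ± 2.326 × 0.4491 → [-0.319, 1.771].

[-0.319, 1.771]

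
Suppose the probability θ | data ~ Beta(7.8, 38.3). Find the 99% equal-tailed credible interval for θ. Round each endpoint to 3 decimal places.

[0.057, 0.333]

Posterior: Beta(7.8, 38.3).
Equal-tailed 99% interval: the 0.005 and 0.995 quantiles of Beta(7.8, 38.3).
Posterior mean ≈ 0.169, SD ≈ 0.055; a Normal approximation gives roughly [0.028, 0.310].
Exact: F⁻¹(0.005) = 0.057; F⁻¹(0.995) = 0.333.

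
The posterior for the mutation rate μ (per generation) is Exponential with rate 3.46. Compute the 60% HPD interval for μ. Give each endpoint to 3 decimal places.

[0.000, 0.265]

The exponential density is strictly decreasing on [0, ∞), so the HPD interval is anchored at 0: [0, q] with P(μ ≤ q) = 0.60.
q = −ln(1 − 0.60) / 3.46 = 0.9163 / 3.46 = 0.265.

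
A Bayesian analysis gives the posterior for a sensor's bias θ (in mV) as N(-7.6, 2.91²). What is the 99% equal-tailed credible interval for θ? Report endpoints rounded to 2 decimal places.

[-15.10, -0.10]

The posterior is symmetric, so the 99% equal-tailed interval is θ = -7.6 ± z·2.91 with z = 2.576.
Half-width: 2.576 × 2.91 = 7.50.
-7.6 − 7.50 = -15.10; -7.6 + 7.50 = -0.10.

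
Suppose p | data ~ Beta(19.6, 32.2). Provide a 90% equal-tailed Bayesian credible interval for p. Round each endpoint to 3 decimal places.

Posterior: Beta(19.6, 32.2).
Equal-tailed 90% interval: the 0.05 and 0.95 quantiles of Beta(19.6, 32.2).
Posterior mean ≈ 0.378, SD ≈ 0.067; a Normal approximation gives roughly [0.269, 0.488].
Exact: F⁻¹(0.05) = 0.271; F⁻¹(0.95) = 0.491.

[0.271, 0.491]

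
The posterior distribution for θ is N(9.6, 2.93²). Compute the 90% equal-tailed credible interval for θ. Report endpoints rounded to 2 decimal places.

[4.78, 14.42]

The posterior is symmetric, so the 90% equal-tailed interval is θ = 9.6 ± z·2.93 with z = 1.645.
Half-width: 1.645 × 2.93 = 4.82.
9.6 − 4.82 = 4.78; 9.6 + 4.82 = 14.42.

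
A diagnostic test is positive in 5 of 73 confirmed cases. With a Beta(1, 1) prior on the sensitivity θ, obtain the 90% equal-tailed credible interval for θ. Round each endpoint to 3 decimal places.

Posterior: Beta(1+5, 1+68) = Beta(6, 69).
Equal-tailed 90% interval: the 0.05 and 0.95 quantiles of Beta(6, 69).
Posterior mean ≈ 0.080, SD ≈ 0.031; a Normal approximation gives roughly [0.029, 0.131].
Exact: F⁻¹(0.05) = 0.036; F⁻¹(0.95) = 0.137.

[0.036, 0.137]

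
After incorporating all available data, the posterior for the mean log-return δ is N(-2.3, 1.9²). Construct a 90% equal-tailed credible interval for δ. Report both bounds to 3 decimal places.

The posterior is symmetric, so the 90% equal-tailed interval is δ = -2.3 ± z·1.9 with z = 1.645.
Half-width: 1.645 × 1.9 = 3.125.
-2.3 − 3.125 = -5.425; -2.3 + 3.125 = 0.825.

[-5.425, 0.825]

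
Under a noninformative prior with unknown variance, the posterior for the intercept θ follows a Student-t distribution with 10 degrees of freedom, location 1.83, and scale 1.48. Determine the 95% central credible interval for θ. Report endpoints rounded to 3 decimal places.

[-1.468, 5.128]

The t_10 distribution is symmetric; the 95% interval is 1.83 ± t·1.48 with t_{0.975,10} = 2.228.
Half-width: 2.228 × 1.48 = 3.298.
1.83 − 3.298 = -1.468; 1.83 + 3.298 = 5.128.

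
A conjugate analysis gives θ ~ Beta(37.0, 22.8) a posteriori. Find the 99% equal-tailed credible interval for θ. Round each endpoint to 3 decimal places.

[0.453, 0.769]

Posterior: Beta(37.0, 22.8).
Equal-tailed 99% interval: the 0.005 and 0.995 quantiles of Beta(37.0, 22.8).
Posterior mean ≈ 0.619, SD ≈ 0.062; a Normal approximation gives roughly [0.458, 0.779].
Exact: F⁻¹(0.005) = 0.453; F⁻¹(0.995) = 0.769.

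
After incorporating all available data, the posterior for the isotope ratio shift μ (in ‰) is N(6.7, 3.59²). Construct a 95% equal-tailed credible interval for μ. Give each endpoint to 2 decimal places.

The posterior is symmetric, so the 95% equal-tailed interval is μ = 6.7 ± z·3.59 with z = 1.960.
Half-width: 1.960 × 3.59 = 7.04.
6.7 − 7.04 = -0.34; 6.7 + 7.04 = 13.74.

[-0.34, 13.74]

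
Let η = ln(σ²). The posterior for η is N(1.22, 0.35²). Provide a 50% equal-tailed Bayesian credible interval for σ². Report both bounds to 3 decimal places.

On the log scale the 50% interval is 1.22 ± 0.674 × 0.35 = [0.9839, 1.4561].
Exponentiate: [e^0.9839, e^1.4561] = [2.675, 4.289].

[2.675, 4.289]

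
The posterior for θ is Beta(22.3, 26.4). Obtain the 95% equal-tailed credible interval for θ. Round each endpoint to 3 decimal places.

Posterior: Beta(22.3, 26.4).
Equal-tailed 95% interval: the 0.025 and 0.975 quantiles of Beta(22.3, 26.4).
Posterior mean ≈ 0.458, SD ≈ 0.071; a Normal approximation gives roughly [0.319, 0.596].
Exact: F⁻¹(0.025) = 0.322; F⁻¹(0.975) = 0.597.

[0.322, 0.597]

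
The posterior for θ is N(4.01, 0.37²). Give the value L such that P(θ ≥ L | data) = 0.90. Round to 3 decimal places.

3.536

Need L with P(θ ≥ L) = 0.90: L = 4.01 − z_{0.1}·0.37.
z = 1.282; L = 4.01 − 1.282 × 0.37 = 3.536.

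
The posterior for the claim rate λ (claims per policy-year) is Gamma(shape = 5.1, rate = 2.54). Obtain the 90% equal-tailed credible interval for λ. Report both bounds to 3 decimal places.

[0.800, 3.658]

Posterior: Gamma(shape 5.1, rate 2.54).
Equal-tailed 90% interval: Gamma(5.1, 2.54) quantiles at 0.05 and 0.95.
Posterior mean ≈ 2.008, SD ≈ 0.889; a Normal approximation gives roughly [0.545, 3.470].
Exact: lower = 0.800; upper = 3.658.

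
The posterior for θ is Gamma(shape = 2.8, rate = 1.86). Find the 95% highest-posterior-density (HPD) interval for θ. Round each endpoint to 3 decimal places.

The posterior is unimodal and skewed, so the HPD interval has equal density at both endpoints and is the shortest 95% interval.
Solving f(0.127) = f(3.270) with F(3.270) − F(0.127) = 0.95 gives [0.127, 3.270].
For comparison, the equal-tailed interval is [0.287, 3.712]; the HPD is narrower and shifted toward the mode.

[0.127, 3.270]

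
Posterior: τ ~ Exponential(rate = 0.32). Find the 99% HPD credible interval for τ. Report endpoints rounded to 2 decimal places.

The exponential density is strictly decreasing on [0, ∞), so the HPD interval is anchored at 0: [0, q] with P(τ ≤ q) = 0.99.
q = −ln(1 − 0.99) / 0.32 = 4.6052 / 0.32 = 14.39.

[0.00, 14.39]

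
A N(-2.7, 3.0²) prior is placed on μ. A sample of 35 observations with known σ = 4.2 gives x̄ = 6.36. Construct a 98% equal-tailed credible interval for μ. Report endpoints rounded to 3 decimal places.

Posterior precision = 1/3.0² + 35/4.2² = 0.1111 + 1.9841 = 2.0952, so posterior SD = 0.6908.
Posterior mean = (-2.7/3.0² + 35·6.36/4.2²) / 2.0952 = 5.8795.
Interval: 5.8795 ± 2.326 × 0.6908 → [4.272, 7.487].

[4.272, 7.487]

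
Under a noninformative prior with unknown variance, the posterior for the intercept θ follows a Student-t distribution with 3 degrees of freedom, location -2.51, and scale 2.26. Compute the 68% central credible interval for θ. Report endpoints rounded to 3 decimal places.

The t_3 distribution is symmetric; the 68% interval is -2.51 ± t·2.26 with t_{0.84,3} = 1.189.
Half-width: 1.189 × 2.26 = 2.687.
-2.51 − 2.687 = -5.197; -2.51 + 2.687 = 0.177.

[-5.197, 0.177]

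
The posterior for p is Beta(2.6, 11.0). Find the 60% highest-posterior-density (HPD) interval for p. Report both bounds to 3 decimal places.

The posterior is unimodal and skewed, so the HPD interval has equal density at both endpoints and is the shortest 60% interval.
Solving f(0.069) = f(0.234) with F(0.234) − F(0.069) = 0.60 gives [0.069, 0.234].
For comparison, the equal-tailed interval is [0.100, 0.274]; the HPD is narrower and shifted toward the mode.

[0.069, 0.234]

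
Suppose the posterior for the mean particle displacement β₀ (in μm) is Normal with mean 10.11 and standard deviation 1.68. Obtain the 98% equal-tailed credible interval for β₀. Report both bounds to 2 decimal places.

[6.20, 14.02]

The posterior is symmetric, so the 98% equal-tailed interval is β₀ = 10.11 ± z·1.68 with z = 2.326.
Half-width: 2.326 × 1.68 = 3.91.
10.11 − 3.91 = 6.20; 10.11 + 3.91 = 14.02.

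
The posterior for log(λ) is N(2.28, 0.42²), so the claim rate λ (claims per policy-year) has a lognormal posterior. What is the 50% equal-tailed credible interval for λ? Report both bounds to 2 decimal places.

[7.36, 12.98]

On the log scale the 50% interval is 2.28 ± 0.674 × 0.42 = [1.9967, 2.5633].
Exponentiate: [e^1.9967, e^2.5633] = [7.36, 12.98].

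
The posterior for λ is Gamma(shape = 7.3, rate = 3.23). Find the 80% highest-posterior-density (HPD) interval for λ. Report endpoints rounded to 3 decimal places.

The posterior is unimodal and skewed, so the HPD interval has equal density at both endpoints and is the shortest 80% interval.
Solving f(1.107) = f(3.140) with F(3.140) − F(1.107) = 0.80 gives [1.107, 3.140].
For comparison, the equal-tailed interval is [1.276, 3.376]; the HPD is narrower and shifted toward the mode.

[1.107, 3.140]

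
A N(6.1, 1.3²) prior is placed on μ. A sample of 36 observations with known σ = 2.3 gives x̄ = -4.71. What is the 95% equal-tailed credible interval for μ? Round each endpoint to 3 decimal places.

[-4.566, -3.125]

Posterior precision = 1/1.3² + 36/2.3² = 0.5917 + 6.8053 = 7.3970, so posterior SD = 0.3677.
Posterior mean = (6.1/1.3² + 36·-4.71/2.3²) / 7.3970 = -3.8453.
Interval: -3.8453 ± 1.960 × 0.3677 → [-4.566, -3.125].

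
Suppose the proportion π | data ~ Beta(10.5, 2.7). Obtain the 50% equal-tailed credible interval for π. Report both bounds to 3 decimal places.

[0.730, 0.876]

Posterior: Beta(10.5, 2.7).
Equal-tailed 50% interval: the 0.25 and 0.75 quantiles of Beta(10.5, 2.7).
Posterior mean ≈ 0.795, SD ≈ 0.107; a Normal approximation gives roughly [0.723, 0.868].
Exact: F⁻¹(0.25) = 0.730; F⁻¹(0.75) = 0.876.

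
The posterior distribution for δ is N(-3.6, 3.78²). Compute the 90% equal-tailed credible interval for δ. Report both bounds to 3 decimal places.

The posterior is symmetric, so the 90% equal-tailed interval is δ = -3.6 ± z·3.78 with z = 1.645.
Half-width: 1.645 × 3.78 = 6.218.
-3.6 − 6.218 = -9.818; -3.6 + 6.218 = 2.618.

[-9.818, 2.618]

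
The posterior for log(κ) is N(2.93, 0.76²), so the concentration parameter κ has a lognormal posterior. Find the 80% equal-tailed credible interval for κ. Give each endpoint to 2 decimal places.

On the log scale the 80% interval is 2.93 ± 1.282 × 0.76 = [1.9560, 3.9040].
Exponentiate: [e^1.9560, e^3.9040] = [7.07, 49.60].

[7.07, 49.60]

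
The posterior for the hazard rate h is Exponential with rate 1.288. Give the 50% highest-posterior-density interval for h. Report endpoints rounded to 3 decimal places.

The exponential density is strictly decreasing on [0, ∞), so the HPD interval is anchored at 0: [0, q] with P(h ≤ q) = 0.50.
q = −ln(1 − 0.50) / 1.288 = 0.6931 / 1.288 = 0.538.

[0.000, 0.538]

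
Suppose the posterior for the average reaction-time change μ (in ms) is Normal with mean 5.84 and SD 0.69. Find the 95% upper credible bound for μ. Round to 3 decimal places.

6.975

Need U with P(μ ≤ U) = 0.95: U = 5.84 + z_{0.05}·0.69.
z = 1.645; U = 5.84 + 1.645 × 0.69 = 6.975.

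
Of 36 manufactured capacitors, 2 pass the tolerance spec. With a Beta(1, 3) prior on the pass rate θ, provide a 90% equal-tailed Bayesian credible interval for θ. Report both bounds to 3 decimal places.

[0.021, 0.153]

Posterior: Beta(1+2, 3+34) = Beta(3, 37).
Equal-tailed 90% interval: the 0.05 and 0.95 quantiles of Beta(3, 37).
Posterior mean ≈ 0.075, SD ≈ 0.041; a Normal approximation gives roughly [0.007, 0.143].
Exact: F⁻¹(0.05) = 0.021; F⁻¹(0.95) = 0.153.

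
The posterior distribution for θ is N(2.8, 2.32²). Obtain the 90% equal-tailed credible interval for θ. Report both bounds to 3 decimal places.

[-1.016, 6.616]

The posterior is symmetric, so the 90% equal-tailed interval is θ = 2.8 ± z·2.32 with z = 1.645.
Half-width: 1.645 × 2.32 = 3.816.
2.8 − 3.816 = -1.016; 2.8 + 3.816 = 6.616.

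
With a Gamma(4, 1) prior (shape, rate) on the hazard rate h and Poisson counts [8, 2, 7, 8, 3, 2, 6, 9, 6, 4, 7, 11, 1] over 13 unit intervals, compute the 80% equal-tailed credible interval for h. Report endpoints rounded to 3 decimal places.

[4.780, 6.394]

Posterior: Gamma(4+74, 1+13) = Gamma(78, 14) (shape, rate).
Equal-tailed 80% interval: Gamma(78, 14) quantiles at 0.1 and 0.9.
Posterior mean ≈ 5.571, SD ≈ 0.631; a Normal approximation gives roughly [4.763, 6.380].
Exact: lower = 4.780; upper = 6.394.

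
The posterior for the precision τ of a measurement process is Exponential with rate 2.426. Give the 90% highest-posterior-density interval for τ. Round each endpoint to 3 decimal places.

The exponential density is strictly decreasing on [0, ∞), so the HPD interval is anchored at 0: [0, q] with P(τ ≤ q) = 0.90.
q = −ln(1 − 0.90) / 2.426 = 2.3026 / 2.426 = 0.949.

[0.000, 0.949]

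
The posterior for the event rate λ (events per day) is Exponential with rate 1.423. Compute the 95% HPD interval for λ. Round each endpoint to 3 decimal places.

The exponential density is strictly decreasing on [0, ∞), so the HPD interval is anchored at 0: [0, q] with P(λ ≤ q) = 0.95.
q = −ln(1 − 0.95) / 1.423 = 2.9957 / 1.423 = 2.105.

[0.000, 2.105]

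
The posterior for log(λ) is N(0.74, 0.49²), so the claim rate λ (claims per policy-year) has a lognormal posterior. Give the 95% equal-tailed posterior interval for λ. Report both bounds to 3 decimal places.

On the log scale the 95% interval is 0.74 ± 1.960 × 0.49 = [-0.2204, 1.7004].
Exponentiate: [e^-0.2204, e^1.7004] = [0.802, 5.476].

[0.802, 5.476]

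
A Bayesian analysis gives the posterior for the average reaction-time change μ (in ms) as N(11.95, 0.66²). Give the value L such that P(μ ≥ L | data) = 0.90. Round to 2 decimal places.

11.10

Need L with P(μ ≥ L) = 0.90: L = 11.95 − z_{0.1}·0.66.
z = 1.282; L = 11.95 − 1.282 × 0.66 = 11.10.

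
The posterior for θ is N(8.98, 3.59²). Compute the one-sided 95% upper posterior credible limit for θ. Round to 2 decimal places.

14.89

Need U with P(θ ≤ U) = 0.95: U = 8.98 + z_{0.05}·3.59.
z = 1.645; U = 8.98 + 1.645 × 3.59 = 14.89.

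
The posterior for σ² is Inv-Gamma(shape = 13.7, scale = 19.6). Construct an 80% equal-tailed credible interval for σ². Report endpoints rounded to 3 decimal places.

Inverse-Gamma(13.7, 19.6) quantiles: F⁻¹(0.1) and F⁻¹(0.9).
Equivalently, 1/σ² ~ Gamma(13.7, rate = 19.6); invert its 0.9 and 0.1 quantiles.
Posterior mean ≈ 1.543, SD ≈ 0.451; a Normal approximation gives roughly [0.965, 2.122].
Exact: lower = 1.053; upper = 2.125.

[1.053, 2.125]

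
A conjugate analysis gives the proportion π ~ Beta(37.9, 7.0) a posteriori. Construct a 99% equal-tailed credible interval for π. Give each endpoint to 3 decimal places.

Posterior: Beta(37.9, 7.0).
Equal-tailed 99% interval: the 0.005 and 0.995 quantiles of Beta(37.9, 7.0).
Posterior mean ≈ 0.844, SD ≈ 0.054; a Normal approximation gives roughly [0.706, 0.982].
Exact: F⁻¹(0.005) = 0.681; F⁻¹(0.995) = 0.951.

[0.681, 0.951]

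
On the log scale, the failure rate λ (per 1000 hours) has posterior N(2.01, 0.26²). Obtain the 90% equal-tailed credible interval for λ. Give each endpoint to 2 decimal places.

[4.87, 11.45]

On the log scale the 90% interval is 2.01 ± 1.645 × 0.26 = [1.5823, 2.4377].
Exponentiate: [e^1.5823, e^2.4377] = [4.87, 11.45].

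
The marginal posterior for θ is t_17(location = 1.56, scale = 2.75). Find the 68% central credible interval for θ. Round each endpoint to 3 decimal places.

The t_17 distribution is symmetric; the 68% interval is 1.56 ± t·2.75 with t_{0.84,17} = 1.024.
Half-width: 1.024 × 2.75 = 2.817.
1.56 − 2.817 = -1.257; 1.56 + 2.817 = 4.377.

[-1.257, 4.377]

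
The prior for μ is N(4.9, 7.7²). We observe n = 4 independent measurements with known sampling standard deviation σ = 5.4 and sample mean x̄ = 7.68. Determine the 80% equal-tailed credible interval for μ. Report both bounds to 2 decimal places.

[4.11, 10.64]

Posterior precision = 1/7.7² + 4/5.4² = 0.0169 + 0.1372 = 0.1540, so posterior SD = 2.5479.
Posterior mean = (4.9/7.7² + 4·7.68/5.4²) / 0.1540 = 7.3756.
Interval: 7.3756 ± 1.282 × 2.5479 → [4.11, 10.64].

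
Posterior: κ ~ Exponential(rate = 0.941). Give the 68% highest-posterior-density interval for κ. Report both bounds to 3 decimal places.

[0.000, 1.211]

The exponential density is strictly decreasing on [0, ∞), so the HPD interval is anchored at 0: [0, q] with P(κ ≤ q) = 0.68.
q = −ln(1 − 0.68) / 0.941 = 1.1394 / 0.941 = 1.211.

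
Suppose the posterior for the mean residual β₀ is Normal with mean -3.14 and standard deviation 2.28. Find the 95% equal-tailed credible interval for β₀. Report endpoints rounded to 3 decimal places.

[-7.609, 1.329]

The posterior is symmetric, so the 95% equal-tailed interval is β₀ = -3.14 ± z·2.28 with z = 1.960.
Half-width: 1.960 × 2.28 = 4.469.
-3.14 − 4.469 = -7.609; -3.14 + 4.469 = 1.329.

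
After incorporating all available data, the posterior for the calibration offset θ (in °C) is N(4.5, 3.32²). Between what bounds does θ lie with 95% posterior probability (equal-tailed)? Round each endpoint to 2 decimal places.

The posterior is symmetric, so the 95% equal-tailed interval is θ = 4.5 ± z·3.32 with z = 1.960.
Half-width: 1.960 × 3.32 = 6.51.
4.5 − 6.51 = -2.01; 4.5 + 6.51 = 11.01.

[-2.01, 11.01]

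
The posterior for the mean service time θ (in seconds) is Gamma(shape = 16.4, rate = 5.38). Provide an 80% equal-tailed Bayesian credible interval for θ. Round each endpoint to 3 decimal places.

Posterior: Gamma(shape 16.4, rate 5.38).
Equal-tailed 80% interval: Gamma(16.4, 5.38) quantiles at 0.1 and 0.9.
Posterior mean ≈ 3.048, SD ≈ 0.753; a Normal approximation gives roughly [2.084, 4.013].
Exact: lower = 2.132; upper = 4.044.

[2.132, 4.044]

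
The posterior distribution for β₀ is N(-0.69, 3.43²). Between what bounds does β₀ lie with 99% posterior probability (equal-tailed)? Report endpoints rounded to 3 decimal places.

[-9.525, 8.145]

The posterior is symmetric, so the 99% equal-tailed interval is β₀ = -0.69 ± z·3.43 with z = 2.576.
Half-width: 2.576 × 3.43 = 8.835.
-0.69 − 8.835 = -9.525; -0.69 + 8.835 = 8.145.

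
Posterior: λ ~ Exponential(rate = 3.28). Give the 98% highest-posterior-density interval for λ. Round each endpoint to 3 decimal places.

The exponential density is strictly decreasing on [0, ∞), so the HPD interval is anchored at 0: [0, q] with P(λ ≤ q) = 0.98.
q = −ln(1 − 0.98) / 3.28 = 3.9120 / 3.28 = 1.193.

[0.000, 1.193]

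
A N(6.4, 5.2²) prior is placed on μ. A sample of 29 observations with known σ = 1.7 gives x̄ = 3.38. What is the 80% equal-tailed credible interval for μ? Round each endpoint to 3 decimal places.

[2.987, 3.795]

Posterior precision = 1/5.2² + 29/1.7² = 0.0370 + 10.0346 = 10.0716, so posterior SD = 0.3151.
Posterior mean = (6.4/5.2² + 29·3.38/1.7²) / 10.0716 = 3.3911.
Interval: 3.3911 ± 1.282 × 0.3151 → [2.987, 3.795].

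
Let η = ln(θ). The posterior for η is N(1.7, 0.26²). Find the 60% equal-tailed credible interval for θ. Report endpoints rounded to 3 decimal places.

On the log scale the 60% interval is 1.7 ± 0.842 × 0.26 = [1.4812, 1.9188].
Exponentiate: [e^1.4812, e^1.9188] = [4.398, 6.813].

[4.398, 6.813]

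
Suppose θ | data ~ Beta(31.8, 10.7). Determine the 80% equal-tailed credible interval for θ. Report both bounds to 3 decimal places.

Posterior: Beta(31.8, 10.7).
Equal-tailed 80% interval: the 0.1 and 0.9 quantiles of Beta(31.8, 10.7).
Posterior mean ≈ 0.748, SD ≈ 0.066; a Normal approximation gives roughly [0.664, 0.833].
Exact: F⁻¹(0.1) = 0.661; F⁻¹(0.9) = 0.830.

[0.661, 0.830]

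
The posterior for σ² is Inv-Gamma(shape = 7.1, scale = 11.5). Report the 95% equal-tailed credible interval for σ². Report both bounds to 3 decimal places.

[0.871, 3.997]

Inverse-Gamma(7.1, 11.5) quantiles: F⁻¹(0.025) and F⁻¹(0.975).
Equivalently, 1/σ² ~ Gamma(7.1, rate = 11.5); invert its 0.975 and 0.025 quantiles.
Posterior mean ≈ 1.885, SD ≈ 0.835; a Normal approximation gives roughly [0.249, 3.521].
Exact: lower = 0.871; upper = 3.997.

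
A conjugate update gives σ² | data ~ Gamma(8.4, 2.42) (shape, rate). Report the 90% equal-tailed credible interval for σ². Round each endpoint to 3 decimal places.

Posterior: Gamma(shape 8.4, rate 2.42).
Equal-tailed 90% interval: Gamma(8.4, 2.42) quantiles at 0.05 and 0.95.
Posterior mean ≈ 3.471, SD ≈ 1.198; a Normal approximation gives roughly [1.501, 5.441].
Exact: lower = 1.762; upper = 5.647.

[1.762, 5.647]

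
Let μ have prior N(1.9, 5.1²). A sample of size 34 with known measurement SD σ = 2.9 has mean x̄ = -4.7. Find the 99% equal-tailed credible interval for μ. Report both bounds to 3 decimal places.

[-5.913, -3.363]

Posterior precision = 1/5.1² + 34/2.9² = 0.0384 + 4.0428 = 4.0813, so posterior SD = 0.4950.
Posterior mean = (1.9/5.1² + 34·-4.7/2.9²) / 4.0813 = -4.6378.
Interval: -4.6378 ± 2.576 × 0.4950 → [-5.913, -3.363].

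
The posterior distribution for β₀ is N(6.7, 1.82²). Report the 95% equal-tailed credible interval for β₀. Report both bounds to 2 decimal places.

The posterior is symmetric, so the 95% equal-tailed interval is β₀ = 6.7 ± z·1.82 with z = 1.960.
Half-width: 1.960 × 1.82 = 3.57.
6.7 − 3.57 = 3.13; 6.7 + 3.57 = 10.27.

[3.13, 10.27]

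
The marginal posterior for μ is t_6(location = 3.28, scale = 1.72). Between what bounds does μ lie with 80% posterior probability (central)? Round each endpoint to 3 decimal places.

The t_6 distribution is symmetric; the 80% interval is 3.28 ± t·1.72 with t_{0.9,6} = 1.440.
Half-width: 1.440 × 1.72 = 2.476.
3.28 − 2.476 = 0.804; 3.28 + 2.476 = 5.756.

[0.804, 5.756]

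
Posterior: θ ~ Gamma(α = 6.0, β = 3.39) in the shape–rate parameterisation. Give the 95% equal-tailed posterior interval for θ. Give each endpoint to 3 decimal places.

Posterior: Gamma(shape 6.0, rate 3.39).
Equal-tailed 95% interval: Gamma(6.0, 3.39) quantiles at 0.025 and 0.975.
Posterior mean ≈ 1.770, SD ≈ 0.723; a Normal approximation gives roughly [0.354, 3.186].
Exact: lower = 0.650; upper = 3.442.

[0.650, 3.442]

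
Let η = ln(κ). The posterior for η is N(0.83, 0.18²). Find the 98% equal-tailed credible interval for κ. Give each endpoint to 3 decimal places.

On the log scale the 98% interval is 0.83 ± 2.326 × 0.18 = [0.4113, 1.2487].
Exponentiate: [e^0.4113, e^1.2487] = [1.509, 3.486].

[1.509, 3.486]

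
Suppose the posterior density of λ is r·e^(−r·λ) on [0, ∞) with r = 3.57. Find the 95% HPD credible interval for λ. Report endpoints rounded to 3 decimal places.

The exponential density is strictly decreasing on [0, ∞), so the HPD interval is anchored at 0: [0, q] with P(λ ≤ q) = 0.95.
q = −ln(1 − 0.95) / 3.57 = 2.9957 / 3.57 = 0.839.

[0.000, 0.839]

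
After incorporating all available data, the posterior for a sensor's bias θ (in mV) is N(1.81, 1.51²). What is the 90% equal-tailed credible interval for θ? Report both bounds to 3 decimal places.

The posterior is symmetric, so the 90% equal-tailed interval is θ = 1.81 ± z·1.51 with z = 1.645.
Half-width: 1.645 × 1.51 = 2.484.
1.81 − 2.484 = -0.674; 1.81 + 2.484 = 4.294.

[-0.674, 4.294]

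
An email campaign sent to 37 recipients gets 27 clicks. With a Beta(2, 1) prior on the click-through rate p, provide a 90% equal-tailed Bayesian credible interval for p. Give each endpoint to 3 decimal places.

Posterior: Beta(2+27, 1+10) = Beta(29, 11).
Equal-tailed 90% interval: the 0.05 and 0.95 quantiles of Beta(29, 11).
Posterior mean ≈ 0.725, SD ≈ 0.070; a Normal approximation gives roughly [0.610, 0.840].
Exact: F⁻¹(0.05) = 0.604; F⁻¹(0.95) = 0.833.

[0.604, 0.833]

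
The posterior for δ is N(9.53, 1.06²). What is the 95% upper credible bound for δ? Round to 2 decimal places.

11.27

Need U with P(δ ≤ U) = 0.95: U = 9.53 + z_{0.05}·1.06.
z = 1.645; U = 9.53 + 1.645 × 1.06 = 11.27.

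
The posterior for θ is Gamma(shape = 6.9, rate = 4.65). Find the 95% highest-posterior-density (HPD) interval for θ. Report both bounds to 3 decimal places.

The posterior is unimodal and skewed, so the HPD interval has equal density at both endpoints and is the shortest 95% interval.
Solving f(0.492) = f(2.607) with F(2.607) − F(0.492) = 0.95 gives [0.492, 2.607].
For comparison, the equal-tailed interval is [0.592, 2.779]; the HPD is narrower and shifted toward the mode.

[0.492, 2.607]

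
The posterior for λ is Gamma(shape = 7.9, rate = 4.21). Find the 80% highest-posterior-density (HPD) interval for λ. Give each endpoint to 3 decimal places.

The posterior is unimodal and skewed, so the HPD interval has equal density at both endpoints and is the shortest 80% interval.
Solving f(0.957) = f(2.587) with F(2.587) − F(0.957) = 0.80 gives [0.957, 2.587].
For comparison, the equal-tailed interval is [1.088, 2.767]; the HPD is narrower and shifted toward the mode.

[0.957, 2.587]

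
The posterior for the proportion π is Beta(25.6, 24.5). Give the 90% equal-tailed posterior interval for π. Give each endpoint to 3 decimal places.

Posterior: Beta(25.6, 24.5).
Equal-tailed 90% interval: the 0.05 and 0.95 quantiles of Beta(25.6, 24.5).
Posterior mean ≈ 0.511, SD ≈ 0.070; a Normal approximation gives roughly [0.396, 0.626].
Exact: F⁻¹(0.05) = 0.396; F⁻¹(0.95) = 0.626.

[0.396, 0.626]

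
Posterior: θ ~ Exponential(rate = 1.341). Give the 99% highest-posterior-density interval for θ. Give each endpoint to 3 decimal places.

[0.000, 3.434]

The exponential density is strictly decreasing on [0, ∞), so the HPD interval is anchored at 0: [0, q] with P(θ ≤ q) = 0.99.
q = −ln(1 − 0.99) / 1.341 = 4.6052 / 1.341 = 3.434.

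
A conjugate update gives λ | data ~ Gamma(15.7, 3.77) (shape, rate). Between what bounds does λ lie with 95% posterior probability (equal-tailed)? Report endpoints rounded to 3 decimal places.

[2.366, 6.463]

Posterior: Gamma(shape 15.7, rate 3.77).
Equal-tailed 95% interval: Gamma(15.7, 3.77) quantiles at 0.025 and 0.975.
Posterior mean ≈ 4.164, SD ≈ 1.051; a Normal approximation gives roughly [2.105, 6.224].
Exact: lower = 2.366; upper = 6.463.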